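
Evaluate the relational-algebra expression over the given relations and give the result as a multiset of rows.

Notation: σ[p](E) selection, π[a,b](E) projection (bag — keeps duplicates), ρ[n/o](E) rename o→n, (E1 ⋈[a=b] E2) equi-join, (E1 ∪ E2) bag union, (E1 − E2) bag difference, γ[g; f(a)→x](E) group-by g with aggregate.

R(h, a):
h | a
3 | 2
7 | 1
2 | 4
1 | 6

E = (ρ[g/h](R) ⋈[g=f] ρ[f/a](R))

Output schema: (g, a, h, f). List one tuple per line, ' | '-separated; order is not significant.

Per-node cardinality:
  R → 4
  ρ[g/h](R) → 4
  R → 4
  ρ[f/a](R) → 4
  (ρ[g/h](R) ⋈[g=f] ρ[f/a](R)) → 2

== RESULT ==
g | a | h | f
1 | 6 | 7 | 1
2 | 4 | 3 | 2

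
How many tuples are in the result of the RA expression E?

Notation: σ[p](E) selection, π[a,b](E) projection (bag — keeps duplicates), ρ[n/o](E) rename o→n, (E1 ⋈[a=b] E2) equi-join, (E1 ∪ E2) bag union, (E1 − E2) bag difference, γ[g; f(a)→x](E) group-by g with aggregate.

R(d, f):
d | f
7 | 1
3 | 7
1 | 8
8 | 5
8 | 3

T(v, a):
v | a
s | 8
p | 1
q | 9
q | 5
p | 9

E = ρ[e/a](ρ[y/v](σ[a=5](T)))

Subexpression sizes:
  T → 5
  σ[a=5](T) → 1
  ρ[y/v](σ[a=5](T)) → 1
  ρ[e/a](ρ[y/v](σ[a=5](T))) → 1

|E| = 1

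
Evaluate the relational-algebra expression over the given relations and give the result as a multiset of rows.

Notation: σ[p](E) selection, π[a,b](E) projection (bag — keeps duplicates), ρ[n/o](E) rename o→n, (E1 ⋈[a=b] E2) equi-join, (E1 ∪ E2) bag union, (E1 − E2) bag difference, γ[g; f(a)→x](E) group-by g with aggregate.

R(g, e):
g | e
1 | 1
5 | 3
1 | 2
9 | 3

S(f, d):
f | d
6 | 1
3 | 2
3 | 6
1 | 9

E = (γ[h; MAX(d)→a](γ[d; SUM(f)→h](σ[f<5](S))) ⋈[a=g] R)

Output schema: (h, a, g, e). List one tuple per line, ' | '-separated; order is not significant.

Stepwise |·|:
  S → 4
  σ[f<5](S) → 3
  γ[d; SUM(f)→h](σ[f<5](S)) → 3
  γ[h; MAX(d)→a](γ[d; SUM(f)→h](σ[f<5](S))) → 2
  R → 4
  (γ[h; MAX(d)→a](γ[d; SUM(f)→h](σ[f<5](S))) ⋈[a=g] R) → 1

== RESULT ==
h | a | g | e
1 | 9 | 9 | 3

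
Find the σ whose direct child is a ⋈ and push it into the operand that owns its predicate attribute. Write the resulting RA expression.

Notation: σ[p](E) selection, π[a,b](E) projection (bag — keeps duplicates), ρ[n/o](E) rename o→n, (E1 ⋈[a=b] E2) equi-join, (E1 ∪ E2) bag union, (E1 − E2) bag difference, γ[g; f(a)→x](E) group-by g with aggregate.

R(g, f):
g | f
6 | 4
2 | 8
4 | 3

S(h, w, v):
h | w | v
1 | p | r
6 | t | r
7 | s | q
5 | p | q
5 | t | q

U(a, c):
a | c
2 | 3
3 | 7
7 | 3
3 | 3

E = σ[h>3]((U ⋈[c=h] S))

σ filters on h, owned by the right side.
E' = (U ⋈[c=h] σ[h>3](S))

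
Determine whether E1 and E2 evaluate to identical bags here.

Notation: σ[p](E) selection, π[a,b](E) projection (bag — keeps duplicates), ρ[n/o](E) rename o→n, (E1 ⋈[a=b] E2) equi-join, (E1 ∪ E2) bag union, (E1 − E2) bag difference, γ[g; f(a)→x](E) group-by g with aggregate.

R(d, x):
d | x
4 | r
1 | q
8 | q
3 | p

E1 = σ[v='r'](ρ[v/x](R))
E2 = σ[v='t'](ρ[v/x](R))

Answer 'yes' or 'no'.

E1 stepwise |·|:
  R → 4
  ρ[v/x](R) → 4
  σ[v='r'](ρ[v/x](R)) → 1
E2 stepwise |·|:
  R → 4
  ρ[v/x](R) → 4
  σ[v='t'](ρ[v/x](R)) → 0

E1 result:
d | v
4 | r
E2 result:
d | v
(0 rows)
Witness: (4, 'r') appears 1× in E1 but 0× in E2.

no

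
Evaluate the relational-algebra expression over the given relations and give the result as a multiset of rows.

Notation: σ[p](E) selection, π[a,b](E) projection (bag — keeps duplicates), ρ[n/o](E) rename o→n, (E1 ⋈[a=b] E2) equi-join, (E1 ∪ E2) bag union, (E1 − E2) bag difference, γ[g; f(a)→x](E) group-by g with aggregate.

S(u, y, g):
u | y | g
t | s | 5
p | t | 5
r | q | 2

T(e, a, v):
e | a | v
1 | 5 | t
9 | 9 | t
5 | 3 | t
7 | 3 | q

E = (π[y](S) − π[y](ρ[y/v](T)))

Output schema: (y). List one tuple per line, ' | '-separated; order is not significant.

Stepwise |·|:
  S → 3
  π[y](S) → 3
  T → 4
  ρ[y/v](T) → 4
  π[y](ρ[y/v](T)) → 4
  (π[y](S) − π[y](ρ[y/v](T))) → 1

== RESULT ==
y
s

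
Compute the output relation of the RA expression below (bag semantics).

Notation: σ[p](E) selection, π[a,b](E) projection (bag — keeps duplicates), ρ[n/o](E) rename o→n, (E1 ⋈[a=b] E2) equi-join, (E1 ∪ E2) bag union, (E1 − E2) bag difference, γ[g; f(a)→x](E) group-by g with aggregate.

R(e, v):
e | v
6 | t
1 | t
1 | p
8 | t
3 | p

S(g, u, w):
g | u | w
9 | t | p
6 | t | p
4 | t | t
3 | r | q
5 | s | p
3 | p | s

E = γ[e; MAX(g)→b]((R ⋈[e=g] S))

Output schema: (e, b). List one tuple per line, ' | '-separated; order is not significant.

Stepwise |·|:
  R → 5
  S → 6
  (R ⋈[e=g] S) → 3
  γ[e; MAX(g)→b]((R ⋈[e=g] S)) → 2

== RESULT ==
e | b
3 | 3
6 | 6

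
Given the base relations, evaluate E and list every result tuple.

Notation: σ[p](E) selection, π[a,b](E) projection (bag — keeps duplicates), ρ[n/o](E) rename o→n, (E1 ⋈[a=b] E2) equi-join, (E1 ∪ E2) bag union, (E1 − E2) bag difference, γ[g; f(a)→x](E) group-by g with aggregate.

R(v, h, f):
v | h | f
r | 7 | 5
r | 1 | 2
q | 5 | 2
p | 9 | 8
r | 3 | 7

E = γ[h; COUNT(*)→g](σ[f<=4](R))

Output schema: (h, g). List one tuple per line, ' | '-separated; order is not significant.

Row counts bottom-up:
  R → 5
  σ[f<=4](R) → 2
  γ[h; COUNT(*)→g](σ[f<=4](R)) → 2

== RESULT ==
h | g
1 | 1
5 | 1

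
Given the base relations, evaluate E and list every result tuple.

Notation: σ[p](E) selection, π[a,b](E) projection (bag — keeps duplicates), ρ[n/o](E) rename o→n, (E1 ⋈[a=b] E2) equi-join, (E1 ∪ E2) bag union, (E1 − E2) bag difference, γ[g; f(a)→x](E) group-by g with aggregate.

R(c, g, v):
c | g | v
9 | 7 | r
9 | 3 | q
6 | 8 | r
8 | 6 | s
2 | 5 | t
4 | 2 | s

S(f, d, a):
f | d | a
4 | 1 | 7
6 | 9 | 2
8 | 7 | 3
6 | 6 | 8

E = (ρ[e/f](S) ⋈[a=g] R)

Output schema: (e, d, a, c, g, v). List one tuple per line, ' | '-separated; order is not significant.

Stepwise |·|:
  S → 4
  ρ[e/f](S) → 4
  R → 6
  (ρ[e/f](S) ⋈[a=g] R) → 4

== RESULT ==
e | d | a | c | g | v
4 | 1 | 7 | 9 | 7 | r
6 | 6 | 8 | 6 | 8 | r
6 | 9 | 2 | 4 | 2 | s
8 | 7 | 3 | 9 | 3 | q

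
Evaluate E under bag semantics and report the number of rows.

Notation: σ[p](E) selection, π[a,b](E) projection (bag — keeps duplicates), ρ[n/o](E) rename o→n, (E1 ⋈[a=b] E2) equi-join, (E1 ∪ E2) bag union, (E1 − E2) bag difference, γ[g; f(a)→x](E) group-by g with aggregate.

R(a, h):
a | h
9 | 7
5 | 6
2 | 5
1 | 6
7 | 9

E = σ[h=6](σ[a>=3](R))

Row counts bottom-up:
  R → 5
  σ[a>=3](R) → 3
  σ[h=6](σ[a>=3](R)) → 1

|E| = 1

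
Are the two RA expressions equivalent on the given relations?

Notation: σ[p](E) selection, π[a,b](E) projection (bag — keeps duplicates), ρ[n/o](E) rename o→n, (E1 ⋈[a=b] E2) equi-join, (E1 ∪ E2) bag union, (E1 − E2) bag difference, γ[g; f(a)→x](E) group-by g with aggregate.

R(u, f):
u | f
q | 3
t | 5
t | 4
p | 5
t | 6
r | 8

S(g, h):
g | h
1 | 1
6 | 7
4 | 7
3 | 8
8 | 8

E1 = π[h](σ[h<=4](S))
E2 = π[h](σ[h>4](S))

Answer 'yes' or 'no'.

E1 subexpression sizes:
  S → 5
  σ[h<=4](S) → 1
  π[h](σ[h<=4](S)) → 1
E2 subexpression sizes:
  S → 5
  σ[h>4](S) → 4
  π[h](σ[h>4](S)) → 4

E1 result:
h
1
E2 result:
h
7
7
8
8
Witness: (1,) appears 1× in E1 but 0× in E2.

no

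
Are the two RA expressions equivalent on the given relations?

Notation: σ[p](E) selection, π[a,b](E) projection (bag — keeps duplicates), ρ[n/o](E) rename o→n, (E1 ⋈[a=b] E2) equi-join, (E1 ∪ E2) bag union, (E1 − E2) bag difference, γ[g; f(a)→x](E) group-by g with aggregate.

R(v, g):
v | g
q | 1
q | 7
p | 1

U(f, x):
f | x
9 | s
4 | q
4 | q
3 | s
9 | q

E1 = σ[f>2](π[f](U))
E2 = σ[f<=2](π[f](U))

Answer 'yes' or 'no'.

E1 per-node cardinality:
  U → 5
  π[f](U) → 5
  σ[f>2](π[f](U)) → 5
E2 per-node cardinality:
  U → 5
  π[f](U) → 5
  σ[f<=2](π[f](U)) → 0

E1 result:
f
3
4
4
9
9
E2 result:
f
(0 rows)
Witness: (3,) appears 1× in E1 but 0× in E2.

no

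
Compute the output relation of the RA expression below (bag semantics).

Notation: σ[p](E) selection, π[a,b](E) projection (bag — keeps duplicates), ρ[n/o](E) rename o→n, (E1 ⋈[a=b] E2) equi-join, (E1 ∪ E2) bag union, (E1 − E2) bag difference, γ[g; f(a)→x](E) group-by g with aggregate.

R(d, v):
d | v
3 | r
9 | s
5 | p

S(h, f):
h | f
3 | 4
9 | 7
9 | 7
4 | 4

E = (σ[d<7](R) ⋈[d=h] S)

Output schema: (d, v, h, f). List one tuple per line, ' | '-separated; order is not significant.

Stepwise |·|:
  R → 3
  σ[d<7](R) → 2
  S → 4
  (σ[d<7](R) ⋈[d=h] S) → 1

== RESULT ==
d | v | h | f
3 | r | 3 | 4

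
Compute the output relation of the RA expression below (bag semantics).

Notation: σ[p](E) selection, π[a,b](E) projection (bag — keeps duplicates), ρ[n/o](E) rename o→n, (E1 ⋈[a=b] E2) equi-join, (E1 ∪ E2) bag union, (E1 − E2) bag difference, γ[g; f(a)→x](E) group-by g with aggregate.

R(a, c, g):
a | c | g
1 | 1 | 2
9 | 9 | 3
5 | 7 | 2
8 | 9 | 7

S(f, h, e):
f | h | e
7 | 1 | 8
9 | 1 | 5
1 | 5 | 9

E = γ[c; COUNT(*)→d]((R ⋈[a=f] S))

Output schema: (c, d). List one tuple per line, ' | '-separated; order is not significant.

Row counts bottom-up:
  R → 4
  S → 3
  (R ⋈[a=f] S) → 2
  γ[c; COUNT(*)→d]((R ⋈[a=f] S)) → 2

== RESULT ==
c | d
1 | 1
9 | 1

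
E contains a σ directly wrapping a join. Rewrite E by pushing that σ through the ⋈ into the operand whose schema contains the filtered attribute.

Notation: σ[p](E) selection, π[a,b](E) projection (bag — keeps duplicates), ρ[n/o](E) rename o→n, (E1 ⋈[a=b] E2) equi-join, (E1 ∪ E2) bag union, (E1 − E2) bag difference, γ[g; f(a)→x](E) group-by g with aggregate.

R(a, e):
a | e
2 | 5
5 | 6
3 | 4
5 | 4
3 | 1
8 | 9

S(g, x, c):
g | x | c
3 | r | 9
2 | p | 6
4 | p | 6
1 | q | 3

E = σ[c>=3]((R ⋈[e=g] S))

σ filters on c, owned by the right side.
E' = (R ⋈[e=g] σ[c>=3](S))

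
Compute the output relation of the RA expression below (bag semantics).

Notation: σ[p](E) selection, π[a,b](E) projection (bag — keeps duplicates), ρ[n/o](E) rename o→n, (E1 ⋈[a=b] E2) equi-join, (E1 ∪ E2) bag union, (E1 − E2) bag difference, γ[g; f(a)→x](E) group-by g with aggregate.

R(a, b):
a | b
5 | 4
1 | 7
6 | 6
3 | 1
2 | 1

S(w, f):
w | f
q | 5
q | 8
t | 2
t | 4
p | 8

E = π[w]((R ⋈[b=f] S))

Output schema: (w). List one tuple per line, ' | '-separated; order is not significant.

Stepwise |·|:
  R → 5
  S → 5
  (R ⋈[b=f] S) → 1
  π[w]((R ⋈[b=f] S)) → 1

== RESULT ==
w
t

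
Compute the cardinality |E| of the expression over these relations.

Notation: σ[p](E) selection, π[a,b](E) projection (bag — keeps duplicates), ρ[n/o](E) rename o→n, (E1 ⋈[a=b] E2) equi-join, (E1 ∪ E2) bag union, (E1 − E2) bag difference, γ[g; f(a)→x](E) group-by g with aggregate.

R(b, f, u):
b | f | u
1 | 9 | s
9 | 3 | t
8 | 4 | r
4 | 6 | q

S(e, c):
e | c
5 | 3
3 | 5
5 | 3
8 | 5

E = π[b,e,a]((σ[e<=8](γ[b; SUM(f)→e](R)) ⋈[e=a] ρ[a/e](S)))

Row counts bottom-up:
  R → 4
  γ[b; SUM(f)→e](R) → 4
  σ[e<=8](γ[b; SUM(f)→e](R)) → 3
  S → 4
  ρ[a/e](S) → 4
  (σ[e<=8](γ[b; SUM(f)→e](R)) ⋈[e=a] ρ[a/e](S)) → 1
  π[b,e,a]((σ[e<=8](γ[b; SUM(f)→e](R)) ⋈[e=a] ρ[a/e](S))) → 1

|E| = 1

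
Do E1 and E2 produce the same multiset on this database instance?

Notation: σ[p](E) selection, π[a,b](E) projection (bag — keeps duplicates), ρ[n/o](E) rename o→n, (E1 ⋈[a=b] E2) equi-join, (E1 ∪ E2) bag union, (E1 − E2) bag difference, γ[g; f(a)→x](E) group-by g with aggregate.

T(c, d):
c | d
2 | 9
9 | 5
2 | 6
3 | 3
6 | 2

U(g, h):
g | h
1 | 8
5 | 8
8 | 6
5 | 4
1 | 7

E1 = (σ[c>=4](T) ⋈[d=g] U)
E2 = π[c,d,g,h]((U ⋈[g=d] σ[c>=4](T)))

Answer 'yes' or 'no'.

E1 per-node cardinality:
  T → 5
  σ[c>=4](T) → 2
  U → 5
  (σ[c>=4](T) ⋈[d=g] U) → 2
E2 per-node cardinality:
  U → 5
  T → 5
  σ[c>=4](T) → 2
  (U ⋈[g=d] σ[c>=4](T)) → 2
  π[c,d,g,h]((U ⋈[g=d] σ[c>=4](T))) → 2

E1 and E2 produce the same multiset:
c | d | g | h
9 | 5 | 5 | 4
9 | 5 | 5 | 8

yes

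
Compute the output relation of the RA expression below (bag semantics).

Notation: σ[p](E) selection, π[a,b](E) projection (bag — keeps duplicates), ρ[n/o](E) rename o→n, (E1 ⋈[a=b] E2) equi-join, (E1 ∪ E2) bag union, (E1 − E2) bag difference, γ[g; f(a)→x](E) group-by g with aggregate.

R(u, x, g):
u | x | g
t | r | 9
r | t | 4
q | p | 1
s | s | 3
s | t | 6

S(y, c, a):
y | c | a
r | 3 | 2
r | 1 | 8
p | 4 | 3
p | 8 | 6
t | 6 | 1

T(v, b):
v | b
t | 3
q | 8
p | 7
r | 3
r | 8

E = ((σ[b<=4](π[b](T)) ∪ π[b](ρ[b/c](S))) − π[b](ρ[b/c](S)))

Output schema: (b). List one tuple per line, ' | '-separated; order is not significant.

Row counts bottom-up:
  T → 5
  π[b](T) → 5
  σ[b<=4](π[b](T)) → 2
  S → 5
  ρ[b/c](S) → 5
  π[b](ρ[b/c](S)) → 5
  (σ[b<=4](π[b](T)) ∪ π[b](ρ[b/c](S))) → 7
  S → 5
  ρ[b/c](S) → 5
  π[b](ρ[b/c](S)) → 5
  ((σ[b<=4](π[b](T)) ∪ π[b](ρ[b/c](S))) − π[b](ρ[b/c](S))) → 2

== RESULT ==
b
3
3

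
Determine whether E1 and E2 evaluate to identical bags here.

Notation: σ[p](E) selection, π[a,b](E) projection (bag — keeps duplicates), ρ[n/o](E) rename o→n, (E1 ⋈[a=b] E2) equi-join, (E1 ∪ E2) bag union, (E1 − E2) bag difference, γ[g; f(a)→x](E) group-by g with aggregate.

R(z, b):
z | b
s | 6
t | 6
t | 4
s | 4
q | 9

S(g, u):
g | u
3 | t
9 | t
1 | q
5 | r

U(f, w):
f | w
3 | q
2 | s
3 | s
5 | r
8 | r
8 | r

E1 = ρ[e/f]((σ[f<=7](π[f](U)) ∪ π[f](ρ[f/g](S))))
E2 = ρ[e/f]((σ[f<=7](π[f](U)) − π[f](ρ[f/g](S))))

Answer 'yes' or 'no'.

E1 per-node cardinality:
  U → 6
  π[f](U) → 6
  σ[f<=7](π[f](U)) → 4
  S → 4
  ρ[f/g](S) → 4
  π[f](ρ[f/g](S)) → 4
  (σ[f<=7](π[f](U)) ∪ π[f](ρ[f/g](S))) → 8
  ρ[e/f]((σ[f<=7](π[f](U)) ∪ π[f](ρ[f/g](S)))) → 8
E2 per-node cardinality:
  U → 6
  π[f](U) → 6
  σ[f<=7](π[f](U)) → 4
  S → 4
  ρ[f/g](S) → 4
  π[f](ρ[f/g](S)) → 4
  (σ[f<=7](π[f](U)) − π[f](ρ[f/g](S))) → 2
  ρ[e/f]((σ[f<=7](π[f](U)) − π[f](ρ[f/g](S)))) → 2

E1 result:
e
1
2
3
3
3
5
5
9
E2 result:
e
2
3
Witness: (1,) appears 1× in E1 but 0× in E2.

no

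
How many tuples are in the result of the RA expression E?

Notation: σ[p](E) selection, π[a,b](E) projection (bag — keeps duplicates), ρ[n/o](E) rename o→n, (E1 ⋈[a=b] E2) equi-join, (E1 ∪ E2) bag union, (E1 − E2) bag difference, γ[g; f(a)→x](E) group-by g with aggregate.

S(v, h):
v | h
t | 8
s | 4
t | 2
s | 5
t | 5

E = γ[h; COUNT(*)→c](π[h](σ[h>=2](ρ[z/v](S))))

Subexpression sizes:
  S → 5
  ρ[z/v](S) → 5
  σ[h>=2](ρ[z/v](S)) → 5
  π[h](σ[h>=2](ρ[z/v](S))) → 5
  γ[h; COUNT(*)→c](π[h](σ[h>=2](ρ[z/v](S)))) → 4

|E| = 4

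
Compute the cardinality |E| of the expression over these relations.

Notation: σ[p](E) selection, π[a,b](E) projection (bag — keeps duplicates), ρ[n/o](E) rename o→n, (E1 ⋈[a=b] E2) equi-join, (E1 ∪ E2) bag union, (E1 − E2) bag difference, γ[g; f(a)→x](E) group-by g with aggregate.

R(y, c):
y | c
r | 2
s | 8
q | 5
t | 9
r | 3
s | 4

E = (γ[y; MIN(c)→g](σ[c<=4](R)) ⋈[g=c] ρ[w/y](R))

Row counts bottom-up:
  R → 6
  σ[c<=4](R) → 3
  γ[y; MIN(c)→g](σ[c<=4](R)) → 2
  R → 6
  ρ[w/y](R) → 6
  (γ[y; MIN(c)→g](σ[c<=4](R)) ⋈[g=c] ρ[w/y](R)) → 2

|E| = 2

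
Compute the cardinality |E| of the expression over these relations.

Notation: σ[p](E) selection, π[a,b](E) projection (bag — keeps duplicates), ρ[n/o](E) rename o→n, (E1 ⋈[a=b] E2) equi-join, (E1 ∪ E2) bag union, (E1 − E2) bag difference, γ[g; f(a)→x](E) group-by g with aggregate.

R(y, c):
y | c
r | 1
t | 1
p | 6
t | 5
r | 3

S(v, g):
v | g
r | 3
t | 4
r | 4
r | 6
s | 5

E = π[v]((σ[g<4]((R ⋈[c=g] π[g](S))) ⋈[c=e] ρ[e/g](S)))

Per-node cardinality:
  R → 5
  S → 5
  π[g](S) → 5
  (R ⋈[c=g] π[g](S)) → 3
  σ[g<4]((R ⋈[c=g] π[g](S))) → 1
  S → 5
  ρ[e/g](S) → 5
  (σ[g<4]((R ⋈[c=g] π[g](S))) ⋈[c=e] ρ[e/g](S)) → 1
  π[v]((σ[g<4]((R ⋈[c=g] π[g](S))) ⋈[c=e] ρ[e/g](S))) → 1

|E| = 1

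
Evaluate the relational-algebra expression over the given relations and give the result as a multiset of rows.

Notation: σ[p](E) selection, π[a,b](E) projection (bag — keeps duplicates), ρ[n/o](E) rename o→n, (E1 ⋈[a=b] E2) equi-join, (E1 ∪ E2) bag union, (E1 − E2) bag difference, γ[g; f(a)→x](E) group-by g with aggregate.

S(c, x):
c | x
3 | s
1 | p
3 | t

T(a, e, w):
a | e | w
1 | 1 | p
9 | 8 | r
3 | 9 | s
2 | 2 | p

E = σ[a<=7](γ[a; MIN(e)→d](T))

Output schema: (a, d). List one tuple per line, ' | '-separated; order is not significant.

Row counts bottom-up:
  T → 4
  γ[a; MIN(e)→d](T) → 4
  σ[a<=7](γ[a; MIN(e)→d](T)) → 3

== RESULT ==
a | d
1 | 1
2 | 2
3 | 9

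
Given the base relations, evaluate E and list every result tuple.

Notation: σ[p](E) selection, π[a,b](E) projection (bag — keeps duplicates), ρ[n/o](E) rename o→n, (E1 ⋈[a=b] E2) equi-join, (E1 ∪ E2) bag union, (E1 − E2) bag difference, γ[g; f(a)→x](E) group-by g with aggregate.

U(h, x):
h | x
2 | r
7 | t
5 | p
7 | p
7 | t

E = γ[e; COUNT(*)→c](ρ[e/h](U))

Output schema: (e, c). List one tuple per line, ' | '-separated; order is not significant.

Row counts bottom-up:
  U → 5
  ρ[e/h](U) → 5
  γ[e; COUNT(*)→c](ρ[e/h](U)) → 3

== RESULT ==
e | c
2 | 1
5 | 1
7 | 3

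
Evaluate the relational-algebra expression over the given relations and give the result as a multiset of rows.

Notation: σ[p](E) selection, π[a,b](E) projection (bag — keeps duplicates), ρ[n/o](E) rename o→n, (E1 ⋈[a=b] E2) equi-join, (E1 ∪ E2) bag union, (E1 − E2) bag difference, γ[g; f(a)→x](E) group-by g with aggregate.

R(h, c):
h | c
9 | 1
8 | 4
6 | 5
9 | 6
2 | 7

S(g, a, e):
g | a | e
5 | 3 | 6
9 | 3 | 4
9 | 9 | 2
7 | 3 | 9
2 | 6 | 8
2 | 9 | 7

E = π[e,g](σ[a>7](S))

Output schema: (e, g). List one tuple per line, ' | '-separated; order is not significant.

Stepwise |·|:
  S → 6
  σ[a>7](S) → 2
  π[e,g](σ[a>7](S)) → 2

== RESULT ==
e | g
2 | 9
7 | 2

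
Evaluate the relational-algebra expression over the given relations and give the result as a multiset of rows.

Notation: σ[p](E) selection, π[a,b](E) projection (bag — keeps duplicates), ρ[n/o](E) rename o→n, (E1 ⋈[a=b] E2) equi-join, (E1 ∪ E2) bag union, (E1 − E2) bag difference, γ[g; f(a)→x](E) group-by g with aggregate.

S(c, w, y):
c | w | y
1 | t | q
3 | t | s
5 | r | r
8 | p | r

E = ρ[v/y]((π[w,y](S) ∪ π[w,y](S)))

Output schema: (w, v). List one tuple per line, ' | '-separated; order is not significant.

Per-node cardinality:
  S → 4
  π[w,y](S) → 4
  S → 4
  π[w,y](S) → 4
  (π[w,y](S) ∪ π[w,y](S)) → 8
  ρ[v/y]((π[w,y](S) ∪ π[w,y](S))) → 8

== RESULT ==
w | v
p | r
p | r
r | r
r | r
t | q
t | q
t | s
t | s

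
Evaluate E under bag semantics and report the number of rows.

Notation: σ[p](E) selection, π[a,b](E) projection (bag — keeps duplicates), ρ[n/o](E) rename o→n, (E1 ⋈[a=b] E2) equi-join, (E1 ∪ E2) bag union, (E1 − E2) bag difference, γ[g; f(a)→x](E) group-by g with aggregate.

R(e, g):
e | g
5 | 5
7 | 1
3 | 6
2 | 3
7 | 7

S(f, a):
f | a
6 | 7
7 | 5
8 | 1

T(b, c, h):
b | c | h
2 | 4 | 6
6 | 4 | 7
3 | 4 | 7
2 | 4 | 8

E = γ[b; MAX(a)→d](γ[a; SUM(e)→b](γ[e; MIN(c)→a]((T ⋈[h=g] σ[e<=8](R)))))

Subexpression sizes:
  T → 4
  R → 5
  σ[e<=8](R) → 5
  (T ⋈[h=g] σ[e<=8](R)) → 3
  γ[e; MIN(c)→a]((T ⋈[h=g] σ[e<=8](R))) → 2
  γ[a; SUM(e)→b](γ[e; MIN(c)→a]((T ⋈[h=g] σ[e<=8](R)))) → 1
  γ[b; MAX(a)→d](γ[a; SUM(e)→b](γ[e; MIN(c)→a]((T ⋈[h=g] σ[e<=8](R))))) → 1

|E| = 1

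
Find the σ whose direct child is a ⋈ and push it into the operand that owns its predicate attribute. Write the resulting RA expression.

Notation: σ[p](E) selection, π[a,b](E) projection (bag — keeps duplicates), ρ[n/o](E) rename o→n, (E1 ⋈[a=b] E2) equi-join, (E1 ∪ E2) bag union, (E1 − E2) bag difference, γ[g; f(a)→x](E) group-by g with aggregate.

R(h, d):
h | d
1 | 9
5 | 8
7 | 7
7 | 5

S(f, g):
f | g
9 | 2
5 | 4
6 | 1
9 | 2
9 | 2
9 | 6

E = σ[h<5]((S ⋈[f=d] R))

σ filters on h, owned by the right side.
E' = (S ⋈[f=d] σ[h<5](R))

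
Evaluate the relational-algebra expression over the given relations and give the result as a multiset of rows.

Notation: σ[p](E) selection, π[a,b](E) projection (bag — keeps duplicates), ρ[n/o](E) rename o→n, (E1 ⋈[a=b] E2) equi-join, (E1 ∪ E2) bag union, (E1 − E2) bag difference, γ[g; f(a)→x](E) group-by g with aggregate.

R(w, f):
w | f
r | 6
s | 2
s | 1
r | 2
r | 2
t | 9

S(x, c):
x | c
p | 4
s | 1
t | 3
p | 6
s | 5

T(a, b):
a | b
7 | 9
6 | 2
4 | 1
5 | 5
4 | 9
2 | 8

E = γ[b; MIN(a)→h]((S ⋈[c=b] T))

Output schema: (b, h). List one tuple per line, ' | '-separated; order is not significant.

Per-node cardinality:
  S → 5
  T → 6
  (S ⋈[c=b] T) → 2
  γ[b; MIN(a)→h]((S ⋈[c=b] T)) → 2

== RESULT ==
b | h
1 | 4
5 | 5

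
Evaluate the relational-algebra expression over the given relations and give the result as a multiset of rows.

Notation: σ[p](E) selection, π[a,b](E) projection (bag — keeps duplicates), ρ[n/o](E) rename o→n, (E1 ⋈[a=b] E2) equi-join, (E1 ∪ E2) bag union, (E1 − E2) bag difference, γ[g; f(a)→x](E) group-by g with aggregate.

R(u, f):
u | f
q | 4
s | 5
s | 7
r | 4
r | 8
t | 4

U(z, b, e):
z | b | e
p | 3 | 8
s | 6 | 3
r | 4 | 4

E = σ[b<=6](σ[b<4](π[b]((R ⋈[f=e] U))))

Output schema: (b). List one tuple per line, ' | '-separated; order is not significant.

Row counts bottom-up:
  R → 6
  U → 3
  (R ⋈[f=e] U) → 4
  π[b]((R ⋈[f=e] U)) → 4
  σ[b<4](π[b]((R ⋈[f=e] U))) → 1
  σ[b<=6](σ[b<4](π[b]((R ⋈[f=e] U)))) → 1

== RESULT ==
b
3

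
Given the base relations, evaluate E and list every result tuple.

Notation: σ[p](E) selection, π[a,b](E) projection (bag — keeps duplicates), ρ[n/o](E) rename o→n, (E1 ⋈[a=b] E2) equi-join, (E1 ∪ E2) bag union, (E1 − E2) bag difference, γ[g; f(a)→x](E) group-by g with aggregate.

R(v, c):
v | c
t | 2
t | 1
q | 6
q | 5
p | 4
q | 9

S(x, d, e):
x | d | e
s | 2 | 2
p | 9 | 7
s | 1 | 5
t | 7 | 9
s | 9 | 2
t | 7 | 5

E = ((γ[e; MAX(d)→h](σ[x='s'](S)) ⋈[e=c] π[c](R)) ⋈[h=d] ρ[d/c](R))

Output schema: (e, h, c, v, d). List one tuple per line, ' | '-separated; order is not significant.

Subexpression sizes:
  S → 6
  σ[x='s'](S) → 3
  γ[e; MAX(d)→h](σ[x='s'](S)) → 2
  R → 6
  π[c](R) → 6
  (γ[e; MAX(d)→h](σ[x='s'](S)) ⋈[e=c] π[c](R)) → 2
  R → 6
  ρ[d/c](R) → 6
  ((γ[e; MAX(d)→h](σ[x='s'](S)) ⋈[e=c] π[c](R)) ⋈[h=d] ρ[d/c](R)) → 2

== RESULT ==
e | h | c | v | d
2 | 9 | 2 | q | 9
5 | 1 | 5 | t | 1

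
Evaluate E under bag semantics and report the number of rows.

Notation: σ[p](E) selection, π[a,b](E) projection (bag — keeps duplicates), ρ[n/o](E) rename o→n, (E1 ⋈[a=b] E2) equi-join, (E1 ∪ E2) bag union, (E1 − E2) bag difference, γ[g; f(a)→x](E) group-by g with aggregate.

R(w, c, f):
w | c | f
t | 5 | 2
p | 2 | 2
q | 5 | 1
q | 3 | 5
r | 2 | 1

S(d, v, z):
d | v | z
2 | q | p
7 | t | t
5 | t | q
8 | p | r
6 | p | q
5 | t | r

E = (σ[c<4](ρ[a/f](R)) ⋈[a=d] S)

Per-node cardinality:
  R → 5
  ρ[a/f](R) → 5
  σ[c<4](ρ[a/f](R)) → 3
  S → 6
  (σ[c<4](ρ[a/f](R)) ⋈[a=d] S) → 3

|E| = 3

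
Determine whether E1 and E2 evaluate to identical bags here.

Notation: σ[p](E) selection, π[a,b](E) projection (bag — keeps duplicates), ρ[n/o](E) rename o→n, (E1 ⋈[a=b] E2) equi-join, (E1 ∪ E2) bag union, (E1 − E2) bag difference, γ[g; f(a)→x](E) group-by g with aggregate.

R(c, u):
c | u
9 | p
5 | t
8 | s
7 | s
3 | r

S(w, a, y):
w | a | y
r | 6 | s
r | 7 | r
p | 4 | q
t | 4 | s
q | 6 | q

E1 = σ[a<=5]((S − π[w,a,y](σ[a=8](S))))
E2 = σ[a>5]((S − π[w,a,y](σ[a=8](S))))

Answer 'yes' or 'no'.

E1 stepwise |·|:
  S → 5
  S → 5
  σ[a=8](S) → 0
  π[w,a,y](σ[a=8](S)) → 0
  (S − π[w,a,y](σ[a=8](S))) → 5
  σ[a<=5]((S − π[w,a,y](σ[a=8](S)))) → 2
E2 stepwise |·|:
  S → 5
  S → 5
  σ[a=8](S) → 0
  π[w,a,y](σ[a=8](S)) → 0
  (S − π[w,a,y](σ[a=8](S))) → 5
  σ[a>5]((S − π[w,a,y](σ[a=8](S)))) → 3

E1 result:
w | a | y
p | 4 | q
t | 4 | s
E2 result:
w | a | y
q | 6 | q
r | 6 | s
r | 7 | r
Witness: ('r', 7, 'r') appears 0× in E1 but 1× in E2.

no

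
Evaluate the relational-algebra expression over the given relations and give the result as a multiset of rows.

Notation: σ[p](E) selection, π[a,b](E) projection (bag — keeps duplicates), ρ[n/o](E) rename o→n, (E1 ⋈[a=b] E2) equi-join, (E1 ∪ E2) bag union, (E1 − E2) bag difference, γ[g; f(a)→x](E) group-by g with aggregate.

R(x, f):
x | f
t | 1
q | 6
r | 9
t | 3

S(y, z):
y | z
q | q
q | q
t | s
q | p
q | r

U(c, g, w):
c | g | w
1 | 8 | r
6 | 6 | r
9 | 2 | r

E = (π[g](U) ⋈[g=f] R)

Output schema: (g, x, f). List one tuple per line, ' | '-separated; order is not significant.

Stepwise |·|:
  U → 3
  π[g](U) → 3
  R → 4
  (π[g](U) ⋈[g=f] R) → 1

== RESULT ==
g | x | f
6 | q | 6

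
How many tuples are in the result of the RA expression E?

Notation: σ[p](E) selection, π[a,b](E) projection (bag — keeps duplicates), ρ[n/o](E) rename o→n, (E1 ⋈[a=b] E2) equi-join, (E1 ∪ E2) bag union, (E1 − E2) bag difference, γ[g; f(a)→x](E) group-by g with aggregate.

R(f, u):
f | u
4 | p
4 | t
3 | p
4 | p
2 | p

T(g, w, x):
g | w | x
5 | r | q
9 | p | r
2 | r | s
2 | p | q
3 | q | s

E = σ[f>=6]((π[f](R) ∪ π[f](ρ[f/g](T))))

Subexpression sizes:
  R → 5
  π[f](R) → 5
  T → 5
  ρ[f/g](T) → 5
  π[f](ρ[f/g](T)) → 5
  (π[f](R) ∪ π[f](ρ[f/g](T))) → 10
  σ[f>=6]((π[f](R) ∪ π[f](ρ[f/g](T)))) → 1

|E| = 1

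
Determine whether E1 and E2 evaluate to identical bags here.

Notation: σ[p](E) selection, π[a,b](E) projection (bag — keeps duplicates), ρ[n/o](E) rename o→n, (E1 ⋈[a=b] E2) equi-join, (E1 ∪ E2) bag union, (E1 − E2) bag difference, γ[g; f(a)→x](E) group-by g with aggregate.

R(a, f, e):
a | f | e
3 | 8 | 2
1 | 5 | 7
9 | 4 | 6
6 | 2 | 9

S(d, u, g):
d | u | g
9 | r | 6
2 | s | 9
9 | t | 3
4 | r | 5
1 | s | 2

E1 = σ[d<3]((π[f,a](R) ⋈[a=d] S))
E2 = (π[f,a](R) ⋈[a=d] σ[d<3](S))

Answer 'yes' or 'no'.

E1 per-node cardinality:
  R → 4
  π[f,a](R) → 4
  S → 5
  (π[f,a](R) ⋈[a=d] S) → 3
  σ[d<3]((π[f,a](R) ⋈[a=d] S)) → 1
E2 per-node cardinality:
  R → 4
  π[f,a](R) → 4
  S → 5
  σ[d<3](S) → 2
  (π[f,a](R) ⋈[a=d] σ[d<3](S)) → 1

E1 and E2 produce the same multiset:
f | a | d | u | g
5 | 1 | 1 | s | 2

yes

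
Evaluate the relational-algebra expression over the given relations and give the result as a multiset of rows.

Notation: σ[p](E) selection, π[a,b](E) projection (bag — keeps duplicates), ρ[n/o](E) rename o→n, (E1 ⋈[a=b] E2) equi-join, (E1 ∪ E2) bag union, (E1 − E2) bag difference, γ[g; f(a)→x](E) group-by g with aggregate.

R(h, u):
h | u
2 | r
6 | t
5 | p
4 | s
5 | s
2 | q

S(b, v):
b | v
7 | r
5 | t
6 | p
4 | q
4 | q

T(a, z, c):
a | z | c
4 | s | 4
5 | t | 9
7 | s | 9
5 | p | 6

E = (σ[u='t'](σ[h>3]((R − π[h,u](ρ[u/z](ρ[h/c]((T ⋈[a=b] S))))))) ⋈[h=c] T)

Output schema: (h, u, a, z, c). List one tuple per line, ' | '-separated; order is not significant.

Stepwise |·|:
  R → 6
  T → 4
  S → 5
  (T ⋈[a=b] S) → 5
  ρ[h/c]((T ⋈[a=b] S)) → 5
  ρ[u/z](ρ[h/c]((T ⋈[a=b] S))) → 5
  π[h,u](ρ[u/z](ρ[h/c]((T ⋈[a=b] S)))) → 5
  (R − π[h,u](ρ[u/z](ρ[h/c]((T ⋈[a=b] S))))) → 5
  σ[h>3]((R − π[h,u](ρ[u/z](ρ[h/c]((T ⋈[a=b] S)))))) → 3
  σ[u='t'](σ[h>3]((R − π[h,u](ρ[u/z](ρ[h/c]((T ⋈[a=b] S))))))) → 1
  T → 4
  (σ[u='t'](σ[h>3]((R − π[h,u](ρ[u/z](ρ[h/c]((T ⋈[a=b] S))))))) ⋈[h=c] T) → 1

== RESULT ==
h | u | a | z | c
6 | t | 5 | p | 6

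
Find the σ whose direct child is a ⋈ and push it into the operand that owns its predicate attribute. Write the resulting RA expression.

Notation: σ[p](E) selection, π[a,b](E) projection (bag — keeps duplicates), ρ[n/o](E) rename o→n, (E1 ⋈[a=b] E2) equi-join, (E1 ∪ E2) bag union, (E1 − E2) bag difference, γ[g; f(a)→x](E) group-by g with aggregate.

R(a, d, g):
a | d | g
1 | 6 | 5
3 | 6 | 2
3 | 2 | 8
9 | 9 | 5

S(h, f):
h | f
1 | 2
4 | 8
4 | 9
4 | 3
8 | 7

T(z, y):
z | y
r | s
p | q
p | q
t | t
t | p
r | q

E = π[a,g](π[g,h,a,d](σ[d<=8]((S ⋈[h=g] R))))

σ filters on d, owned by the right side.
E' = π[a,g](π[g,h,a,d]((S ⋈[h=g] σ[d<=8](R))))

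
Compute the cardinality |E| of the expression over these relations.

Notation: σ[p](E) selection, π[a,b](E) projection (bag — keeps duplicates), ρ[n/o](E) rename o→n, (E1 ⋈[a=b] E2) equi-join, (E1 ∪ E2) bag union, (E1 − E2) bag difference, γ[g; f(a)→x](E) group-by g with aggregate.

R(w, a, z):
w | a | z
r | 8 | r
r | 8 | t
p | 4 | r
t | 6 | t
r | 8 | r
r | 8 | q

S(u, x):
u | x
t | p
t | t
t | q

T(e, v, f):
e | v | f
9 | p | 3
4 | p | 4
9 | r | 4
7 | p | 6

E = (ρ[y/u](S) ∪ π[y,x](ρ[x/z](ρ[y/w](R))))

Per-node cardinality:
  S → 3
  ρ[y/u](S) → 3
  R → 6
  ρ[y/w](R) → 6
  ρ[x/z](ρ[y/w](R)) → 6
  π[y,x](ρ[x/z](ρ[y/w](R))) → 6
  (ρ[y/u](S) ∪ π[y,x](ρ[x/z](ρ[y/w](R)))) → 9

|E| = 9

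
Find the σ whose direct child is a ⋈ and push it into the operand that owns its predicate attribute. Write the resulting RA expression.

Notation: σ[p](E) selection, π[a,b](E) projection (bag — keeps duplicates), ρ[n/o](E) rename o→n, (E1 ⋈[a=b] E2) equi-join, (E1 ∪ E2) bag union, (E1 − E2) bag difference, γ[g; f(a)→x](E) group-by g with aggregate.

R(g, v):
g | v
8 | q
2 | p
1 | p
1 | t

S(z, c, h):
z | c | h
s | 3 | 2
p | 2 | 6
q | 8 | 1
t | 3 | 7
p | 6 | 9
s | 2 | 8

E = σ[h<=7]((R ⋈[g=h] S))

σ filters on h, owned by the right side.
E' = (R ⋈[g=h] σ[h<=7](S))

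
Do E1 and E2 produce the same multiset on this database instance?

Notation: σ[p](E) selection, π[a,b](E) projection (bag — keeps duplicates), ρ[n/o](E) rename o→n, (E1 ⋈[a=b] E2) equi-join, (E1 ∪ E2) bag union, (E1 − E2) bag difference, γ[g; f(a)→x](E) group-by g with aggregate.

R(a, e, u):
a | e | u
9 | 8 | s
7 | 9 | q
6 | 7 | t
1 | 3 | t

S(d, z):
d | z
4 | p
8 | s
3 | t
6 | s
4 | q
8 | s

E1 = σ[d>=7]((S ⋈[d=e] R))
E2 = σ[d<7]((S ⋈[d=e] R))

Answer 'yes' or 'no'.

E1 subexpression sizes:
  S → 6
  R → 4
  (S ⋈[d=e] R) → 3
  σ[d>=7]((S ⋈[d=e] R)) → 2
E2 subexpression sizes:
  S → 6
  R → 4
  (S ⋈[d=e] R) → 3
  σ[d<7]((S ⋈[d=e] R)) → 1

E1 result:
d | z | a | e | u
8 | s | 9 | 8 | s
8 | s | 9 | 8 | s
E2 result:
d | z | a | e | u
3 | t | 1 | 3 | t
Witness: (8, 's', 9, 8, 's') appears 2× in E1 but 0× in E2.

no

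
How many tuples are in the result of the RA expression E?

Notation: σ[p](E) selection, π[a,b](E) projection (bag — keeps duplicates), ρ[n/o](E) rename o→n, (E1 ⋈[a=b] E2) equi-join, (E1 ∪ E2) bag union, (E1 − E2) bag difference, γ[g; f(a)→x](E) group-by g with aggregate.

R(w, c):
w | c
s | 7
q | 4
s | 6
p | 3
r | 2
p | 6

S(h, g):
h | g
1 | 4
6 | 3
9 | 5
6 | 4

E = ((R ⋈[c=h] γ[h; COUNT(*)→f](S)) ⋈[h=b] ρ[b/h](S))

Subexpression sizes:
  R → 6
  S → 4
  γ[h; COUNT(*)→f](S) → 3
  (R ⋈[c=h] γ[h; COUNT(*)→f](S)) → 2
  S → 4
  ρ[b/h](S) → 4
  ((R ⋈[c=h] γ[h; COUNT(*)→f](S)) ⋈[h=b] ρ[b/h](S)) → 4

|E| = 4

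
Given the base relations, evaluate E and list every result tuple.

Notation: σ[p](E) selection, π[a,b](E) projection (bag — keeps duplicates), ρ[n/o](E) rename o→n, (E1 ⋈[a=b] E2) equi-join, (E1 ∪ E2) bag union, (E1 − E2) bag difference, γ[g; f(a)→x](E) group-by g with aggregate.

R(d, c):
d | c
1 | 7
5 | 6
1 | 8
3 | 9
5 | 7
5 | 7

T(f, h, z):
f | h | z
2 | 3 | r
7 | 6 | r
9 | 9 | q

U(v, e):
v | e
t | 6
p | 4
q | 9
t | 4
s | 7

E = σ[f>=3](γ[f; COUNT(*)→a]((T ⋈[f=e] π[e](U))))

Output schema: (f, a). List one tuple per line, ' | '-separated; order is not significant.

Subexpression sizes:
  T → 3
  U → 5
  π[e](U) → 5
  (T ⋈[f=e] π[e](U)) → 2
  γ[f; COUNT(*)→a]((T ⋈[f=e] π[e](U))) → 2
  σ[f>=3](γ[f; COUNT(*)→a]((T ⋈[f=e] π[e](U)))) → 2

== RESULT ==
f | a
7 | 1
9 | 1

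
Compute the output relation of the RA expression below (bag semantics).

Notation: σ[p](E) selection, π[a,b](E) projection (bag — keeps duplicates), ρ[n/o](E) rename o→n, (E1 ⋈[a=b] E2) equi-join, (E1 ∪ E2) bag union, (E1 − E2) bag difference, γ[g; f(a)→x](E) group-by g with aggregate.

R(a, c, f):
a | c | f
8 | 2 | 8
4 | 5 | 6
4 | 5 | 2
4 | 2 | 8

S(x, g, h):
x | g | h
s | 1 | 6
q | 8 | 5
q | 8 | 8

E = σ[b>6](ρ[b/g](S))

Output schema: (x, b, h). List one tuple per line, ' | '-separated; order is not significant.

Per-node cardinality:
  S → 3
  ρ[b/g](S) → 3
  σ[b>6](ρ[b/g](S)) → 2

== RESULT ==
x | b | h
q | 8 | 5
q | 8 | 8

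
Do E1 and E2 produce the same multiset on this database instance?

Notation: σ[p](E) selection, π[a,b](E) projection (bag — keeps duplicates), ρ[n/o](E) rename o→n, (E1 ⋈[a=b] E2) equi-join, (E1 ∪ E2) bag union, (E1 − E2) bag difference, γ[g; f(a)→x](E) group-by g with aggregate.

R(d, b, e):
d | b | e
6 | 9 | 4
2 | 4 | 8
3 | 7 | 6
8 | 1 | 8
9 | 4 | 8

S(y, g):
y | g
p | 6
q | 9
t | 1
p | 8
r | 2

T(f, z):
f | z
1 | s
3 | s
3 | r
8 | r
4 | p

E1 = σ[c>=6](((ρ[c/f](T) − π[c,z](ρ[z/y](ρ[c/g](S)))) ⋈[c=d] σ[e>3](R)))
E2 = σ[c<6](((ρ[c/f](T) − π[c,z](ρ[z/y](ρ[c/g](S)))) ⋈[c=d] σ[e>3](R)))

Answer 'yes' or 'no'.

E1 stepwise |·|:
  T → 5
  ρ[c/f](T) → 5
  S → 5
  ρ[c/g](S) → 5
  ρ[z/y](ρ[c/g](S)) → 5
  π[c,z](ρ[z/y](ρ[c/g](S))) → 5
  (ρ[c/f](T) − π[c,z](ρ[z/y](ρ[c/g](S)))) → 5
  R → 5
  σ[e>3](R) → 5
  ((ρ[c/f](T) − π[c,z](ρ[z/y](ρ[c/g](S)))) ⋈[c=d] σ[e>3](R)) → 3
  σ[c>=6](((ρ[c/f](T) − π[c,z](ρ[z/y](ρ[c/g](S)))) ⋈[c=d] σ[e>3](R))) → 1
E2 stepwise |·|:
  T → 5
  ρ[c/f](T) → 5
  S → 5
  ρ[c/g](S) → 5
  ρ[z/y](ρ[c/g](S)) → 5
  π[c,z](ρ[z/y](ρ[c/g](S))) → 5
  (ρ[c/f](T) − π[c,z](ρ[z/y](ρ[c/g](S)))) → 5
  R → 5
  σ[e>3](R) → 5
  ((ρ[c/f](T) − π[c,z](ρ[z/y](ρ[c/g](S)))) ⋈[c=d] σ[e>3](R)) → 3
  σ[c<6](((ρ[c/f](T) − π[c,z](ρ[z/y](ρ[c/g](S)))) ⋈[c=d] σ[e>3](R))) → 2

E1 result:
c | z | d | b | e
8 | r | 8 | 1 | 8
E2 result:
c | z | d | b | e
3 | r | 3 | 7 | 6
3 | s | 3 | 7 | 6
Witness: (8, 'r', 8, 1, 8) appears 1× in E1 but 0× in E2.

no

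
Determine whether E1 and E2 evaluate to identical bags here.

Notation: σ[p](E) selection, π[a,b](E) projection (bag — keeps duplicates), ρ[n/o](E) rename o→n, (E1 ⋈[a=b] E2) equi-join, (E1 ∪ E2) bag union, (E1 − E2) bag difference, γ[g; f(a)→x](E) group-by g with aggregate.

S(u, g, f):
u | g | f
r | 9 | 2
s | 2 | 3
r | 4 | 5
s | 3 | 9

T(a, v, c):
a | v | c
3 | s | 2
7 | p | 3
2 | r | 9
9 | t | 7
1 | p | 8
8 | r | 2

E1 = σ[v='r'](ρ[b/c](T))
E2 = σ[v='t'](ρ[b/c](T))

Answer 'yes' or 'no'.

E1 stepwise |·|:
  T → 6
  ρ[b/c](T) → 6
  σ[v='r'](ρ[b/c](T)) → 2
E2 stepwise |·|:
  T → 6
  ρ[b/c](T) → 6
  σ[v='t'](ρ[b/c](T)) → 1

E1 result:
a | v | b
2 | r | 9
8 | r | 2
E2 result:
a | v | b
9 | t | 7
Witness: (8, 'r', 2) appears 1× in E1 but 0× in E2.

no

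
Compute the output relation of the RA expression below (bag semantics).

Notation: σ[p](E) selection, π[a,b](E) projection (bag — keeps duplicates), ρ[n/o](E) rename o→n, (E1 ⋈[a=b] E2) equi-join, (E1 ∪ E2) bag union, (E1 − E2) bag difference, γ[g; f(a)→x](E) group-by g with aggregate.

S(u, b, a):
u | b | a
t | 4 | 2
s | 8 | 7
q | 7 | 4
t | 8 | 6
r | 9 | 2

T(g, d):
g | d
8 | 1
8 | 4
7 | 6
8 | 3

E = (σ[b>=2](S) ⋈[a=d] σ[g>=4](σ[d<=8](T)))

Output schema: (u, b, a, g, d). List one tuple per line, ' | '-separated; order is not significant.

Row counts bottom-up:
  S → 5
  σ[b>=2](S) → 5
  T → 4
  σ[d<=8](T) → 4
  σ[g>=4](σ[d<=8](T)) → 4
  (σ[b>=2](S) ⋈[a=d] σ[g>=4](σ[d<=8](T))) → 2

== RESULT ==
u | b | a | g | d
q | 7 | 4 | 8 | 4
t | 8 | 6 | 7 | 6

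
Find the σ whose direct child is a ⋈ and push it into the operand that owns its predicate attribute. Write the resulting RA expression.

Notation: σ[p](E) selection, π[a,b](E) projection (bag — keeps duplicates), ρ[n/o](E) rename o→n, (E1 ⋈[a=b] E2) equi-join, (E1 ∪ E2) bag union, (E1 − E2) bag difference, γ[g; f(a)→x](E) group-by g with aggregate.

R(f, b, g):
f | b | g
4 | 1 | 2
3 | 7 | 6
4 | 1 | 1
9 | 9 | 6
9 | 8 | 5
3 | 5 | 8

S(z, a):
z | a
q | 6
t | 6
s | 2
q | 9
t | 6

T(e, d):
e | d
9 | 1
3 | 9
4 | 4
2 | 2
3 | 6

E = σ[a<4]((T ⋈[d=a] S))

σ filters on a, owned by the right side.
E' = (T ⋈[d=a] σ[a<4](S))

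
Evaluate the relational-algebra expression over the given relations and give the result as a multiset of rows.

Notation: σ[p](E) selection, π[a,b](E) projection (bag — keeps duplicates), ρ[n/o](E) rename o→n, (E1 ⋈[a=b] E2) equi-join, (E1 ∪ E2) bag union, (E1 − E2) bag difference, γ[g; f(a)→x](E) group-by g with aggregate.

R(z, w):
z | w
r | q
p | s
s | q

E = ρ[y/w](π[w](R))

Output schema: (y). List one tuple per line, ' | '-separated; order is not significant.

Stepwise |·|:
  R → 3
  π[w](R) → 3
  ρ[y/w](π[w](R)) → 3

== RESULT ==
y
q
q
s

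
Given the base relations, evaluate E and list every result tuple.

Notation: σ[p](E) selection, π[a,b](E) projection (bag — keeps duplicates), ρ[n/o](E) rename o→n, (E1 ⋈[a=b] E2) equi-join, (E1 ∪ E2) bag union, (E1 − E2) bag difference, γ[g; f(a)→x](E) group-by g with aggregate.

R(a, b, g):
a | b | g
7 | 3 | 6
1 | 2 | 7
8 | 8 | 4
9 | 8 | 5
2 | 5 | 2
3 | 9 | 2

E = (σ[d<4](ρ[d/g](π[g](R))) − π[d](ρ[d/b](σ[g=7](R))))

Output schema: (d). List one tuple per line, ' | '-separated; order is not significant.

Per-node cardinality:
  R → 6
  π[g](R) → 6
  ρ[d/g](π[g](R)) → 6
  σ[d<4](ρ[d/g](π[g](R))) → 2
  R → 6
  σ[g=7](R) → 1
  ρ[d/b](σ[g=7](R)) → 1
  π[d](ρ[d/b](σ[g=7](R))) → 1
  (σ[d<4](ρ[d/g](π[g](R))) − π[d](ρ[d/b](σ[g=7](R)))) → 1

== RESULT ==
d
2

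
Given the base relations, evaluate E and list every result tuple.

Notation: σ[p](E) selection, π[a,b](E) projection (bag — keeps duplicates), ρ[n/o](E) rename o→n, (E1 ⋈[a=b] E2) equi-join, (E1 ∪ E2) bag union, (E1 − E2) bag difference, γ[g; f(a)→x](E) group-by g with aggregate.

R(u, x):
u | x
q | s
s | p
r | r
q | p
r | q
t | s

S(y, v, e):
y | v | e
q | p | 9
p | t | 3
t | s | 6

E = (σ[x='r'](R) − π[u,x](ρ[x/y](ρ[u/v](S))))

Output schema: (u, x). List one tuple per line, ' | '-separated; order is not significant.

Row counts bottom-up:
  R → 6
  σ[x='r'](R) → 1
  S → 3
  ρ[u/v](S) → 3
  ρ[x/y](ρ[u/v](S)) → 3
  π[u,x](ρ[x/y](ρ[u/v](S))) → 3
  (σ[x='r'](R) − π[u,x](ρ[x/y](ρ[u/v](S)))) → 1

== RESULT ==
u | x
r | r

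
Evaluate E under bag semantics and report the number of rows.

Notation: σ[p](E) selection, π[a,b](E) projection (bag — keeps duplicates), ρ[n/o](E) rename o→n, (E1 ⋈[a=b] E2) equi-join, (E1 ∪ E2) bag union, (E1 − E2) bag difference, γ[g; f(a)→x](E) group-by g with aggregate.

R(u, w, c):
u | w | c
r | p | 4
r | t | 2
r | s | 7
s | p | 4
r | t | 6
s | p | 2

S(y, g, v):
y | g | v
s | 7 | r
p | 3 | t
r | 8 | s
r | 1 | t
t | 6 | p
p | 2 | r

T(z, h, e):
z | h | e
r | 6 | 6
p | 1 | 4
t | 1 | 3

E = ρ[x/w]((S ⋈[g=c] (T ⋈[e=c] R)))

Row counts bottom-up:
  S → 6
  T → 3
  R → 6
  (T ⋈[e=c] R) → 3
  (S ⋈[g=c] (T ⋈[e=c] R)) → 1
  ρ[x/w]((S ⋈[g=c] (T ⋈[e=c] R))) → 1

|E| = 1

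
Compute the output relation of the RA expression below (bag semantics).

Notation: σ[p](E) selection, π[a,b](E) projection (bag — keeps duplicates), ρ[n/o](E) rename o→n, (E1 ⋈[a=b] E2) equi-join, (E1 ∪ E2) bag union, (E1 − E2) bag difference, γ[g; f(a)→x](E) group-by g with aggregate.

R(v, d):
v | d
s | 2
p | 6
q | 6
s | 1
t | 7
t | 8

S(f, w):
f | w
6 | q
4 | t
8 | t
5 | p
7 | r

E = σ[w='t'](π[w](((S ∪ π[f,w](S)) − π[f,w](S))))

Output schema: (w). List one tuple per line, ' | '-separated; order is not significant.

Subexpression sizes:
  S → 5
  S → 5
  π[f,w](S) → 5
  (S ∪ π[f,w](S)) → 10
  S → 5
  π[f,w](S) → 5
  ((S ∪ π[f,w](S)) − π[f,w](S)) → 5
  π[w](((S ∪ π[f,w](S)) − π[f,w](S))) → 5
  σ[w='t'](π[w](((S ∪ π[f,w](S)) − π[f,w](S)))) → 2

== RESULT ==
w
t
t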